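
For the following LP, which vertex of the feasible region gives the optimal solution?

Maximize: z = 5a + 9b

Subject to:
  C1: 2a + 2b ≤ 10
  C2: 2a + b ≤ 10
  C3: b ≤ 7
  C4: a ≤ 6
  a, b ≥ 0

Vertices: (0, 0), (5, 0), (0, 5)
Evaluating z = 5a + 9b at each vertex:
  (0, 0): z = 0
  (5, 0): z = 25
  (0, 5): z = 45

The largest value is z = 45, attained at (0, 5).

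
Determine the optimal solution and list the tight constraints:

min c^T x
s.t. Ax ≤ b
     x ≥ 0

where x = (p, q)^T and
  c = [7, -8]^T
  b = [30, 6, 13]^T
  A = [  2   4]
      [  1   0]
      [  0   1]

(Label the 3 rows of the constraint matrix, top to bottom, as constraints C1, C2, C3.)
Optimal: p = 0, q = 7.5
Binding: C1, p ≥ 0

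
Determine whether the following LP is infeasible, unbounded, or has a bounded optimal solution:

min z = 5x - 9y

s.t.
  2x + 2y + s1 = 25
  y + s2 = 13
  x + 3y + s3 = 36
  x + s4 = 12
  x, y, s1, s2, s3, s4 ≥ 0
The point (0, 12) satisfies every constraint, so the LP is feasible; the constraints give x ≤ 12 and y ≤ 13, which with x, y ≥ 0 keep the feasible region inside a bounded box. A feasible, bounded LP attains a finite optimum at a vertex.

Evaluating z = 5x - 9y at each vertex:
  (0, 0): z = 0
  (12, 0): z = 60
  (12, 0.5): z = 55.5
  (0.75, 11.75): z = -102
  (0, 12): z = -108

The LP has an optimal solution: (0, 12) with z = -108.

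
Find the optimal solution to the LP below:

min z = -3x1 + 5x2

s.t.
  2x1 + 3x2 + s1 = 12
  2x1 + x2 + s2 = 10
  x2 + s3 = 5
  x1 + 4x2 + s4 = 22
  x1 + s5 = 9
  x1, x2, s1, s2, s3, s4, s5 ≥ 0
Each vertex is the intersection of two constraint boundaries that also satisfies all remaining constraints:
  x1 = 0 and x2 = 0 → (0, 0)
  2x1 + x2 = 10 and x2 = 0 → (5, 0)
  2x1 + 3x2 = 12 and 2x1 + x2 = 10 → (4.5, 1)
  2x1 + 3x2 = 12 and x1 = 0 → (0, 4)

Evaluating z = -3x1 + 5x2 at each vertex:
  (0, 0): z = 0
  (5, 0): z = -15
  (4.5, 1): z = -8.5
  (0, 4): z = 20

The minimum is at (5, 0) with z = -15.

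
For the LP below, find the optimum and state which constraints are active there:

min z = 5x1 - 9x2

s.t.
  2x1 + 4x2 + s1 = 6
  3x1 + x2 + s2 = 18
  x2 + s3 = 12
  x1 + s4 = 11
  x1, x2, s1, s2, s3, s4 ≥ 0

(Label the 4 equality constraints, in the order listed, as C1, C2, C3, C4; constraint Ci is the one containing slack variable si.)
Optimal: x1 = 0, x2 = 1.5
Slack at optimum:
  C1: slack = 0 (binding)
  C2: slack = 16.5
  C3: slack = 10.5
  C4: slack = 11
  x1 ≥ 0: x1 = 0 (binding)
  x2 ≥ 0: x2 = 1.5
Binding constraints: C1, x1 ≥ 0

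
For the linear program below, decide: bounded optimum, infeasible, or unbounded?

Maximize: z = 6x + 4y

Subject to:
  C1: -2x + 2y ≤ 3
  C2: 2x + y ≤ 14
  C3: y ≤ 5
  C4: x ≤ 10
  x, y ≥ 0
The point (4.5, 5) satisfies every constraint, so the LP is feasible; the constraints give x ≤ 10 and y ≤ 5, which with x, y ≥ 0 keep the feasible region inside a bounded box. A feasible, bounded LP attains a finite optimum at a vertex.

Bounded optimum: z* = 47 at (4.5, 5).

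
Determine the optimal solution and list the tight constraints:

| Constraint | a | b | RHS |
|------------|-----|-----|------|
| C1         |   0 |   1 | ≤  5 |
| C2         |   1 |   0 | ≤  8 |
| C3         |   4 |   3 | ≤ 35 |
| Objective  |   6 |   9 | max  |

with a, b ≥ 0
Optimal: a = 5, b = 5
Slack at optimum:
  C1: slack = 0 (binding)
  C2: slack = 3
  C3: slack = 0 (binding)
  a ≥ 0: a = 5
  b ≥ 0: b = 5
Binding constraints: C1, C3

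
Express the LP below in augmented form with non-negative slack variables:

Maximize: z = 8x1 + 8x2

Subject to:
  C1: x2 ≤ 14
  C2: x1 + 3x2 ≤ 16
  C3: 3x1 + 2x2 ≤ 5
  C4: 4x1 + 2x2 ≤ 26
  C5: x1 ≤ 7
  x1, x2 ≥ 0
max z = 8x1 + 8x2

s.t.
  x2 + s1 = 14
  x1 + 3x2 + s2 = 16
  3x1 + 2x2 + s3 = 5
  4x1 + 2x2 + s4 = 26
  x1 + s5 = 7
  x1, x2, s1, s2, s3, s4, s5 ≥ 0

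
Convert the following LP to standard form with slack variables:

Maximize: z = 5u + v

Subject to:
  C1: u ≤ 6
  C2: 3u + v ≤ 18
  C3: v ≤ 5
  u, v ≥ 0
max z = 5u + v

s.t.
  u + s1 = 6
  3u + v + s2 = 18
  v + s3 = 5
  u, v, s1, s2, s3 ≥ 0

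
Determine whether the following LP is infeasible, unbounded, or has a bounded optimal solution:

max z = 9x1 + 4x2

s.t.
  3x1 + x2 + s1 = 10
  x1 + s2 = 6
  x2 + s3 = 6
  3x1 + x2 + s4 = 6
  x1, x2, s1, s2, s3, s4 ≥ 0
The point (0, 6) satisfies every constraint, so the LP is feasible; the constraints give x1 ≤ 6 and x2 ≤ 6, which with x1, x2 ≥ 0 keep the feasible region inside a bounded box. A feasible, bounded LP attains a finite optimum at a vertex.

Evaluating z = 9x1 + 4x2 at each vertex:
  (0, 0): z = 0
  (2, 0): z = 18
  (0, 6): z = 24

Bounded optimum: z* = 24 at (0, 6).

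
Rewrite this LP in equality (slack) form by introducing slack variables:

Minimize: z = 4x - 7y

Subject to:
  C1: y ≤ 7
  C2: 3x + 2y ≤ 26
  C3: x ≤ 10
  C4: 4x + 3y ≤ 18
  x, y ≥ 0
min z = 4x - 7y

s.t.
  y + s1 = 7
  3x + 2y + s2 = 26
  x + s3 = 10
  4x + 3y + s4 = 18
  x, y, s1, s2, s3, s4 ≥ 0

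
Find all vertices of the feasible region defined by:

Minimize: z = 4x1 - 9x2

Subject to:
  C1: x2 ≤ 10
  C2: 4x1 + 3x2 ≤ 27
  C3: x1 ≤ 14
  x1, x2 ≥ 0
Each vertex is the intersection of two constraint boundaries that also satisfies all remaining constraints:
  x1 = 0 and x2 = 0 → (0, 0)
  4x1 + 3x2 = 27 and x2 = 0 → (6.75, 0)
  4x1 + 3x2 = 27 and x1 = 0 → (0, 9)

Vertices: (0, 0), (6.75, 0), (0, 9)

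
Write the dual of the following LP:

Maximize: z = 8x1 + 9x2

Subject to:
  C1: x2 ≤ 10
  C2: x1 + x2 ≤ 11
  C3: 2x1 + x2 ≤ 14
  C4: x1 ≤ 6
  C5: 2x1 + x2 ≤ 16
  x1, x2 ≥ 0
Minimize: z = 10y1 + 11y2 + 14y3 + 6y4 + 16y5

Subject to:
  C1: -y2 - 2y3 - y4 - 2y5 ≤ -8
  C2: -y1 - y2 - y3 - y5 ≤ -9
  y1, y2, y3, y4, y5 ≥ 0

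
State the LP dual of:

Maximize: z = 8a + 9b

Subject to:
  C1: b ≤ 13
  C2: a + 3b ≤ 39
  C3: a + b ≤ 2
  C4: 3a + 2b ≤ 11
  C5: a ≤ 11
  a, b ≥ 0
Minimize: z = 13y1 + 39y2 + 2y3 + 11y4 + 11y5

Subject to:
  C1: -y2 - y3 - 3y4 - y5 ≤ -8
  C2: -y1 - 3y2 - y3 - 2y4 ≤ -9
  y1, y2, y3, y4, y5 ≥ 0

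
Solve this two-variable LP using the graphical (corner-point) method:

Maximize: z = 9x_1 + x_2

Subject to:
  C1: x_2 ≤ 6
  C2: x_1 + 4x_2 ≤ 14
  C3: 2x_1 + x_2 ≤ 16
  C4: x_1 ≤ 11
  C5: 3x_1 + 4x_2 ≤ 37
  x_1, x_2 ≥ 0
Each vertex is the intersection of two constraint boundaries that also satisfies all remaining constraints:
  x_1 = 0 and x_2 = 0 → (0, 0)
  2x_1 + x_2 = 16 and x_2 = 0 → (8, 0)
  x_1 + 4x_2 = 14 and 2x_1 + x_2 = 16 → (7.143, 1.714)
  x_1 + 4x_2 = 14 and x_1 = 0 → (0, 3.5)

Evaluating z = 9x_1 + x_2 at each vertex:
  (0, 0): z = 0
  (8, 0): z = 72
  (7.143, 1.714): z = 66
  (0, 3.5): z = 3.5

The maximum is at (8, 0) with z = 72.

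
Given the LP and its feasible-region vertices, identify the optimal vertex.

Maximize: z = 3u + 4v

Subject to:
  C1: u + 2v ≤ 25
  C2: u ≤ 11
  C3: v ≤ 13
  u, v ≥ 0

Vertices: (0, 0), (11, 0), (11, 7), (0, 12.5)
Evaluating z = 3u + 4v at each vertex:
  (0, 0): z = 0
  (11, 0): z = 33
  (11, 7): z = 61
  (0, 12.5): z = 50

The largest value is z = 61, attained at (11, 7).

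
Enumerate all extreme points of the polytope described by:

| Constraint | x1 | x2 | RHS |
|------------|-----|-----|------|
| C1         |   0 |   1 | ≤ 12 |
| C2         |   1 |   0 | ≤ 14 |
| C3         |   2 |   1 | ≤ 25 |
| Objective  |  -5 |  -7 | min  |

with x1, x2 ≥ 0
Each vertex is the intersection of two constraint boundaries that also satisfies all remaining constraints:
  x1 = 0 and x2 = 0 → (0, 0)
  2x1 + x2 = 25 and x2 = 0 → (12.5, 0)
  x2 = 12 and 2x1 + x2 = 25 → (6.5, 12)
  x2 = 12 and x1 = 0 → (0, 12)

Vertices: (0, 0), (12.5, 0), (6.5, 12), (0, 12)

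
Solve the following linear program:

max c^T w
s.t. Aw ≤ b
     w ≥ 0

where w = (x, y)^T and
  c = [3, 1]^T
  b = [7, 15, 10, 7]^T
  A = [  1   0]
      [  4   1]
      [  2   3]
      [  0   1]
Each vertex is the intersection of two constraint boundaries that also satisfies all remaining constraints:
  x = 0 and y = 0 → (0, 0)
  4x + y = 15 and y = 0 → (3.75, 0)
  4x + y = 15 and 2x + 3y = 10 → (3.5, 1)
  2x + 3y = 10 and x = 0 → (0, 3.333)

Evaluating z = 3x + y at each vertex:
  (0, 0): z = 0
  (3.75, 0): z = 11.25
  (3.5, 1): z = 11.5
  (0, 3.333): z = 3.333

The maximum is at (3.5, 1) with z = 11.5.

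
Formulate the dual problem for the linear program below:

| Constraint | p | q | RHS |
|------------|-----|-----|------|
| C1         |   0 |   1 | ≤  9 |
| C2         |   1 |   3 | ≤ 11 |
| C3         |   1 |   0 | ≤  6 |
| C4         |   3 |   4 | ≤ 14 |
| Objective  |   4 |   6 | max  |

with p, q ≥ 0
Minimize: z = 9y1 + 11y2 + 6y3 + 14y4

Subject to:
  C1: -y2 - y3 - 3y4 ≤ -4
  C2: -y1 - 3y2 - 4y4 ≤ -6
  y1, y2, y3, y4 ≥ 0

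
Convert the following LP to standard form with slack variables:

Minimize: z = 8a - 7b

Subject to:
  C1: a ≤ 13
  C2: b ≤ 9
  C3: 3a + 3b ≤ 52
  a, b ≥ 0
min z = 8a - 7b

s.t.
  a + s1 = 13
  b + s2 = 9
  3a + 3b + s3 = 52
  a, b, s1, s2, s3 ≥ 0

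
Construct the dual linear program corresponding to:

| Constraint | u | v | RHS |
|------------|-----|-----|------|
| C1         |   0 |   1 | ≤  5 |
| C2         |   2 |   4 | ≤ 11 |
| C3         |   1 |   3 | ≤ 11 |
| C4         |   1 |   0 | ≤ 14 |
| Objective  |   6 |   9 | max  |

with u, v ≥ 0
Minimize: z = 5y1 + 11y2 + 11y3 + 14y4

Subject to:
  C1: -2y2 - y3 - y4 ≤ -6
  C2: -y1 - 4y2 - 3y3 ≤ -9
  y1, y2, y3, y4 ≥ 0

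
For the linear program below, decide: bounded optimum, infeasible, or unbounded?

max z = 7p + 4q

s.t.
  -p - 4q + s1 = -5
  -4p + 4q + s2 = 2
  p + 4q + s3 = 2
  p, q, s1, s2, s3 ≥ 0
The row p + 4q + s3 = 2 with s3 ≥ 0 requires p + 4q ≤ 2, while the row -p - 4q + s1 = -5 with s1 ≥ 0 is equivalent to p + 4q ≥ 5. Together they would need 5 ≤ p + 4q ≤ 2, which is impossible since 5 > 2. No point satisfies all constraints.

The feasible region is empty; the LP is infeasible.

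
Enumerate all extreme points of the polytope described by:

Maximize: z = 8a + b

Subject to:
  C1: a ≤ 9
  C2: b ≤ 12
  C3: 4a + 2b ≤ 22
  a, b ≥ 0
Each vertex is the intersection of two constraint boundaries that also satisfies all remaining constraints:
  a = 0 and b = 0 → (0, 0)
  4a + 2b = 22 and b = 0 → (5.5, 0)
  4a + 2b = 22 and a = 0 → (0, 11)

Vertices: (0, 0), (5.5, 0), (0, 11)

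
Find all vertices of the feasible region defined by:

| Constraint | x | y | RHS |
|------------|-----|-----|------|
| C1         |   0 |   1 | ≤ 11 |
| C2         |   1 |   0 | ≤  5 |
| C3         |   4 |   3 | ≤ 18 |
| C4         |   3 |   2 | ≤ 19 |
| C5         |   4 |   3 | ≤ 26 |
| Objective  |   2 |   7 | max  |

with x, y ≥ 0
Each vertex is the intersection of two constraint boundaries that also satisfies all remaining constraints:
  x = 0 and y = 0 → (0, 0)
  4x + 3y = 18 and y = 0 → (4.5, 0)
  4x + 3y = 18 and x = 0 → (0, 6)

Vertices: (0, 0), (4.5, 0), (0, 6)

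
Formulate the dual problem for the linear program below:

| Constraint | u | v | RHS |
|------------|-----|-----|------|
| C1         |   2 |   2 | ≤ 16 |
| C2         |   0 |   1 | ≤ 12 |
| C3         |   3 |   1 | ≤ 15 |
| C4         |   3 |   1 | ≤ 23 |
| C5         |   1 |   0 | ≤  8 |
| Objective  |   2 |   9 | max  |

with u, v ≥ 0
Minimize: z = 16y1 + 12y2 + 15y3 + 23y4 + 8y5

Subject to:
  C1: -2y1 - 3y3 - 3y4 - y5 ≤ -2
  C2: -2y1 - y2 - y3 - y4 ≤ -9
  y1, y2, y3, y4, y5 ≥ 0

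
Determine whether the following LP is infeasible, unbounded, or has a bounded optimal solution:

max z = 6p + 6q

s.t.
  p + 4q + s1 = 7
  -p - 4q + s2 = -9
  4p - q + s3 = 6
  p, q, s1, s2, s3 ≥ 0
The row p + 4q + s1 = 7 with s1 ≥ 0 requires p + 4q ≤ 7, while the row -p - 4q + s2 = -9 with s2 ≥ 0 is equivalent to p + 4q ≥ 9. Together they would need 9 ≤ p + 4q ≤ 7, which is impossible since 9 > 7. No point satisfies all constraints.

Infeasible — the constraint set is empty.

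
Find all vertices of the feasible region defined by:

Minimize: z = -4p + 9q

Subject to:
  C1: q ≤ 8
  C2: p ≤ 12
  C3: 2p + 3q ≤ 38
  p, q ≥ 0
Each vertex is the intersection of two constraint boundaries that also satisfies all remaining constraints:
  p = 0 and q = 0 → (0, 0)
  p = 12 and q = 0 → (12, 0)
  p = 12 and 2p + 3q = 38 → (12, 4.667)
  q = 8 and 2p + 3q = 38 → (7, 8)
  q = 8 and p = 0 → (0, 8)

Vertices: (0, 0), (12, 0), (12, 4.667), (7, 8), (0, 8)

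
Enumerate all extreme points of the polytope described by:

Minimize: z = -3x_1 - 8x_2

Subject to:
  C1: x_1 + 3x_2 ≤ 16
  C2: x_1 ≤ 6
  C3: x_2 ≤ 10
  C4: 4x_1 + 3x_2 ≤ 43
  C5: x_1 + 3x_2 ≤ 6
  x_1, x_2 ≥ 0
Each vertex is the intersection of two constraint boundaries that also satisfies all remaining constraints:
  x_1 = 0 and x_2 = 0 → (0, 0)
  x_1 = 6 and x_1 + 3x_2 = 6 → (6, 0)
  x_1 + 3x_2 = 6 and x_1 = 0 → (0, 2)

Vertices: (0, 0), (6, 0), (0, 2)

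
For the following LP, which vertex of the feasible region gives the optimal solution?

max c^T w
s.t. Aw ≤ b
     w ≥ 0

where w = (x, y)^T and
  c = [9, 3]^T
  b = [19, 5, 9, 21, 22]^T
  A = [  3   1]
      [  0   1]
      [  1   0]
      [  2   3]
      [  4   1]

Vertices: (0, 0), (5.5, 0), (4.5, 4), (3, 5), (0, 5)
(4.5, 4) with z = 52.5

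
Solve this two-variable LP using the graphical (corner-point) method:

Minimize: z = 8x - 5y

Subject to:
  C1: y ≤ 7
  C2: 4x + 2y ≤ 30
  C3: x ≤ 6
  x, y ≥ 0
x = 0, y = 7, z = -35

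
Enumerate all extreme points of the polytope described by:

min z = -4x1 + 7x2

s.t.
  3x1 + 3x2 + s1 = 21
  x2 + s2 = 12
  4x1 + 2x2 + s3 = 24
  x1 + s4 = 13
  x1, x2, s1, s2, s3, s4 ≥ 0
Each vertex is the intersection of two constraint boundaries that also satisfies all remaining constraints:
  x1 = 0 and x2 = 0 → (0, 0)
  4x1 + 2x2 = 24 and x2 = 0 → (6, 0)
  3x1 + 3x2 = 21 and 4x1 + 2x2 = 24 → (5, 2)
  3x1 + 3x2 = 21 and x1 = 0 → (0, 7)

Vertices: (0, 0), (6, 0), (5, 2), (0, 7)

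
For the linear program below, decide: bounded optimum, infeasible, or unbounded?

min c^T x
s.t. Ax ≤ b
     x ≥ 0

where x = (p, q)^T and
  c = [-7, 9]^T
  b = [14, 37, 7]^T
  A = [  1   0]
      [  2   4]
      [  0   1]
The point (14, 0) satisfies every constraint, so the LP is feasible; the constraints give p ≤ 14 and q ≤ 7, which with p, q ≥ 0 keep the feasible region inside a bounded box. A feasible, bounded LP attains a finite optimum at a vertex.

Evaluating z = -7p + 9q at each vertex:
  (0, 0): z = 0
  (14, 0): z = -98
  (14, 2.25): z = -77.75
  (4.5, 7): z = 31.5
  (0, 7): z = 63

Bounded optimum: z* = -98 at (14, 0).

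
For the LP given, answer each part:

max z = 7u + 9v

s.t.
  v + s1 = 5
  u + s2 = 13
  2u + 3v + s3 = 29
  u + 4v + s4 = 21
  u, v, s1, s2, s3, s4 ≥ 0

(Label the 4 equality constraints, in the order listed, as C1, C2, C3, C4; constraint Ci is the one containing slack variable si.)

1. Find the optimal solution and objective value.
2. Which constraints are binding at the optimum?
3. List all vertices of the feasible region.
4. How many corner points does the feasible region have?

1. u = 13, v = 1, z = 100
2. C2, C3
3. (0, 0), (13, 0), (13, 1), (10.6, 2.6), (1, 5), (0, 5)
4. 6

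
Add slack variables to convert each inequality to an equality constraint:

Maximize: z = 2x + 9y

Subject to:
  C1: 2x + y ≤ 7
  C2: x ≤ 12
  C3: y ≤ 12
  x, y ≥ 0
max z = 2x + 9y

s.t.
  2x + y + s1 = 7
  x + s2 = 12
  y + s3 = 12
  x, y, s1, s2, s3 ≥ 0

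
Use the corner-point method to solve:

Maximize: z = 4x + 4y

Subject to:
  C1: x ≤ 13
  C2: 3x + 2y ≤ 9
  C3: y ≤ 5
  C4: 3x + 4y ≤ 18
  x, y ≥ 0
Each vertex is the intersection of two constraint boundaries that also satisfies all remaining constraints:
  x = 0 and y = 0 → (0, 0)
  3x + 2y = 9 and y = 0 → (3, 0)
  3x + 2y = 9 and 3x + 4y = 18 → (0, 4.5)

Evaluating z = 4x + 4y at each vertex:
  (0, 0): z = 0
  (3, 0): z = 12
  (0, 4.5): z = 18

The maximum is at (0, 4.5) with z = 18.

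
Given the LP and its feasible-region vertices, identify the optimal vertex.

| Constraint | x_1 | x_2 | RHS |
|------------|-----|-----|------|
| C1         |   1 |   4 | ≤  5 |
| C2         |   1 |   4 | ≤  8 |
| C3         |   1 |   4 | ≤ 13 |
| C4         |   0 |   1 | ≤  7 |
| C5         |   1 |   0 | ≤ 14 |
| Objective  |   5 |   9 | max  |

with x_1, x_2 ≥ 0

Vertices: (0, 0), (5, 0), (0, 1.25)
Evaluating z = 5x_1 + 9x_2 at each vertex:
  (0, 0): z = 0
  (5, 0): z = 25
  (0, 1.25): z = 11.25

The largest value is z = 25, attained at (5, 0).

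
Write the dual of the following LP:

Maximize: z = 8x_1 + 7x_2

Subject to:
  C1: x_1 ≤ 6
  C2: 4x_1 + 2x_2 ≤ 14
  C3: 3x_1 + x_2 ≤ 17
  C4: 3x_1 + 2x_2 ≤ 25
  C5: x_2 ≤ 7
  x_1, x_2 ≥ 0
Minimize: z = 6y1 + 14y2 + 17y3 + 25y4 + 7y5

Subject to:
  C1: -y1 - 4y2 - 3y3 - 3y4 ≤ -8
  C2: -2y2 - y3 - 2y4 - y5 ≤ -7
  y1, y2, y3, y4, y5 ≥ 0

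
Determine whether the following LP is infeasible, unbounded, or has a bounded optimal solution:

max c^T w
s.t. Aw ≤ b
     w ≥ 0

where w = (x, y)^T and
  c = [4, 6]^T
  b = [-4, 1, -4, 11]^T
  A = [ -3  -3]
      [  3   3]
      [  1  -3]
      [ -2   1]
One constraint requires 3x + 3y ≤ 1, while the constraint -3x - 3y ≤ -4 is equivalent to 3x + 3y ≥ 4. Together they would need 4 ≤ 3x + 3y ≤ 1, which is impossible since 4 > 1. No point satisfies all constraints.

Infeasible — the constraint set is empty.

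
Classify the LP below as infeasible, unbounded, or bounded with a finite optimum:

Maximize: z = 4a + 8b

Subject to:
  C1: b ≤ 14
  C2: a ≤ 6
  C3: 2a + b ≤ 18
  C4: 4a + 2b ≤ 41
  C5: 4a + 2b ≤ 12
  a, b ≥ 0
The point (0, 6) satisfies every constraint, so the LP is feasible; the constraints give a ≤ 6 and b ≤ 14, which with a, b ≥ 0 keep the feasible region inside a bounded box. A feasible, bounded LP attains a finite optimum at a vertex.

Evaluating z = 4a + 8b at each vertex:
  (0, 0): z = 0
  (3, 0): z = 12
  (0, 6): z = 48

The LP has an optimal solution: (0, 6) with z = 48.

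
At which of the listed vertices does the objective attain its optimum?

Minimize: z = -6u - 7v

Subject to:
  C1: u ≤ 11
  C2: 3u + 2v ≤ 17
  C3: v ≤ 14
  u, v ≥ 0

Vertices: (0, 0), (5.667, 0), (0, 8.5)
Evaluating z = -6u - 7v at each vertex:
  (0, 0): z = 0
  (5.667, 0): z = -34
  (0, 8.5): z = -59.5

The smallest value is z = -59.5, attained at (0, 8.5).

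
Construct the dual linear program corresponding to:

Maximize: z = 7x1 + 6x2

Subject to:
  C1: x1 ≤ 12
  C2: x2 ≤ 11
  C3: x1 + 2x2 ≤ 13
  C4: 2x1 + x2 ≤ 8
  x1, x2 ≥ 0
Minimize: z = 12y1 + 11y2 + 13y3 + 8y4

Subject to:
  C1: -y1 - y3 - 2y4 ≤ -7
  C2: -y2 - 2y3 - y4 ≤ -6
  y1, y2, y3, y4 ≥ 0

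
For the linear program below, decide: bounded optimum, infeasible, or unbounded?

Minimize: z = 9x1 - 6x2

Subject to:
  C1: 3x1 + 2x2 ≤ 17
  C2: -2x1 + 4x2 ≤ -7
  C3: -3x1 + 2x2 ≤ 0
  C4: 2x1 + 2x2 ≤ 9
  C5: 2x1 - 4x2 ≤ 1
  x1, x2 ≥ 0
C5 requires 2x1 - 4x2 ≤ 1, while C2 (-2x1 + 4x2 ≤ -7) is equivalent to 2x1 - 4x2 ≥ 7. Together they would need 7 ≤ 2x1 - 4x2 ≤ 1, which is impossible since 7 > 1. No point satisfies all constraints.

Infeasible: no point satisfies all constraints simultaneously.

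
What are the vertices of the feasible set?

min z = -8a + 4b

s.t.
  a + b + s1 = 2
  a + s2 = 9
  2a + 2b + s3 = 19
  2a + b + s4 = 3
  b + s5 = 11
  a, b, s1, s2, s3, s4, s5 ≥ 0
Each vertex is the intersection of two constraint boundaries that also satisfies all remaining constraints:
  a = 0 and b = 0 → (0, 0)
  2a + b = 3 and b = 0 → (1.5, 0)
  a + b = 2 and 2a + b = 3 → (1, 1)
  a + b = 2 and a = 0 → (0, 2)

Vertices: (0, 0), (1.5, 0), (1, 1), (0, 2)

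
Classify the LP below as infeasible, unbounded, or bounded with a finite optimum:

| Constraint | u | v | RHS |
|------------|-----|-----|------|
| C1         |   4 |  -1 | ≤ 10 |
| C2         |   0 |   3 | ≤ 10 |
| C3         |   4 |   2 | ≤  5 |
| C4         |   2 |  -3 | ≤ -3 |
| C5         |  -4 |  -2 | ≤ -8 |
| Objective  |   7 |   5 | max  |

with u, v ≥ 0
C3 requires 4u + 2v ≤ 5, while C5 (-4u - 2v ≤ -8) is equivalent to 4u + 2v ≥ 8. Together they would need 8 ≤ 4u + 2v ≤ 5, which is impossible since 8 > 5. No point satisfies all constraints.

The feasible region is empty; the LP is infeasible.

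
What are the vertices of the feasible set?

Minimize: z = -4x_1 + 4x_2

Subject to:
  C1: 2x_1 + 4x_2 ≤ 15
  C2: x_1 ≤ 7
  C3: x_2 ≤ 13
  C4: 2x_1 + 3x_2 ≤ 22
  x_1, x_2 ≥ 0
Each vertex is the intersection of two constraint boundaries that also satisfies all remaining constraints:
  x_1 = 0 and x_2 = 0 → (0, 0)
  x_1 = 7 and x_2 = 0 → (7, 0)
  2x_1 + 4x_2 = 15 and x_1 = 7 → (7, 0.25)
  2x_1 + 4x_2 = 15 and x_1 = 0 → (0, 3.75)

Vertices: (0, 0), (7, 0), (7, 0.25), (0, 3.75)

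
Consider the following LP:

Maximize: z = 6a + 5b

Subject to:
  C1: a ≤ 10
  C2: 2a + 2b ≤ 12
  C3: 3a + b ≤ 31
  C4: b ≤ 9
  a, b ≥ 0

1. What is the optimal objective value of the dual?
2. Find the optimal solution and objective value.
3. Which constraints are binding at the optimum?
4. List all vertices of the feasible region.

1. 36 (by strong duality, equal to the primal optimum)
2. a = 6, b = 0, z = 36
3. C2, b ≥ 0
4. (0, 0), (6, 0), (0, 6)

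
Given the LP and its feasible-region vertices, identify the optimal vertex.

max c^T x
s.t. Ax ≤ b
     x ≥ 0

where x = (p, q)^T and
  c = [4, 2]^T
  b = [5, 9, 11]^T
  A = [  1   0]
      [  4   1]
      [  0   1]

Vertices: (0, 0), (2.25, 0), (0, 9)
(0, 9) with z = 18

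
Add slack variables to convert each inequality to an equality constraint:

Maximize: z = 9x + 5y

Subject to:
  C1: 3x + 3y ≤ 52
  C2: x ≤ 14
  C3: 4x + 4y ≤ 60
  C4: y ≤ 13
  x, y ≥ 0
max z = 9x + 5y

s.t.
  3x + 3y + s1 = 52
  x + s2 = 14
  4x + 4y + s3 = 60
  y + s4 = 13
  x, y, s1, s2, s3, s4 ≥ 0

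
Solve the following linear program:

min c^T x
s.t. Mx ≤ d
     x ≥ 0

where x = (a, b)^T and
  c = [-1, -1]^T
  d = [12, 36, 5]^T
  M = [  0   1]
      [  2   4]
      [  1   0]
a = 5, b = 6.5, z = -11.5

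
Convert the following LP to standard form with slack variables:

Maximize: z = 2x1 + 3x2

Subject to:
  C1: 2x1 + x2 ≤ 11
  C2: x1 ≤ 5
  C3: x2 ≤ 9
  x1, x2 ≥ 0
max z = 2x1 + 3x2

s.t.
  2x1 + x2 + s1 = 11
  x1 + s2 = 5
  x2 + s3 = 9
  x1, x2, s1, s2, s3 ≥ 0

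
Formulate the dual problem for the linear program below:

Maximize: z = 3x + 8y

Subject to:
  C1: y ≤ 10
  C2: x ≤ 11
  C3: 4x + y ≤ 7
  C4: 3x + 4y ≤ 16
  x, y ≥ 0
Minimize: z = 10y1 + 11y2 + 7y3 + 16y4

Subject to:
  C1: -y2 - 4y3 - 3y4 ≤ -3
  C2: -y1 - y3 - 4y4 ≤ -8
  y1, y2, y3, y4 ≥ 0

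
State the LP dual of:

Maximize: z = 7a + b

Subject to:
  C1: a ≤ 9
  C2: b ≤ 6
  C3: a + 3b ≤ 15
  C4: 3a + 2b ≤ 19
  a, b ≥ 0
Minimize: z = 9y1 + 6y2 + 15y3 + 19y4

Subject to:
  C1: -y1 - y3 - 3y4 ≤ -7
  C2: -y2 - 3y3 - 2y4 ≤ -1
  y1, y2, y3, y4 ≥ 0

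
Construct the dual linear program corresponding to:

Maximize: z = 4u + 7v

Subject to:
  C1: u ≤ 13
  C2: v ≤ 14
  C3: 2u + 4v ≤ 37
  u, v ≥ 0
Minimize: z = 13y1 + 14y2 + 37y3

Subject to:
  C1: -y1 - 2y3 ≤ -4
  C2: -y2 - 4y3 ≤ -7
  y1, y2, y3 ≥ 0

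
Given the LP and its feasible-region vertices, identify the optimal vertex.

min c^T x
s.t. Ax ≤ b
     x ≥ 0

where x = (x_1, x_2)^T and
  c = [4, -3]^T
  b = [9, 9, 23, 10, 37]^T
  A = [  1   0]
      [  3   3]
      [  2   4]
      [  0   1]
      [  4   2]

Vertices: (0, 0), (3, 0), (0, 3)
Evaluating z = 4x_1 - 3x_2 at each vertex:
  (0, 0): z = 0
  (3, 0): z = 12
  (0, 3): z = -9

The smallest value is z = -9, attained at (0, 3).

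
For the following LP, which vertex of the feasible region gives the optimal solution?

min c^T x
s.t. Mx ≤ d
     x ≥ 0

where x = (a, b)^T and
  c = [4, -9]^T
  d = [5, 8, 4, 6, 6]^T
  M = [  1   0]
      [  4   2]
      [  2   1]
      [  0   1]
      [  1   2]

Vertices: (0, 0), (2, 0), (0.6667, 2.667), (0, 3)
Evaluating z = 4a - 9b at each vertex:
  (0, 0): z = 0
  (2, 0): z = 8
  (0.6667, 2.667): z = -21.33
  (0, 3): z = -27

The smallest value is z = -27, attained at (0, 3).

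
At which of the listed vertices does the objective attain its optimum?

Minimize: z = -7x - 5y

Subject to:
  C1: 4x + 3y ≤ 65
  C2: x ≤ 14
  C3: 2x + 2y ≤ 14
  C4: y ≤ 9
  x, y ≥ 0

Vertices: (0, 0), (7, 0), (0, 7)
(7, 0) with z = -49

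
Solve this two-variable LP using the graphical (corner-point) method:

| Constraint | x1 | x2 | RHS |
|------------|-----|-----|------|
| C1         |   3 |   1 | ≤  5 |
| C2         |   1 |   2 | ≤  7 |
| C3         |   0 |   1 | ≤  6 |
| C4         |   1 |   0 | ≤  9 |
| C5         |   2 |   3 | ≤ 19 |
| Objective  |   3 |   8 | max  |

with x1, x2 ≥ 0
Each vertex is the intersection of two constraint boundaries that also satisfies all remaining constraints:
  x1 = 0 and x2 = 0 → (0, 0)
  3x1 + x2 = 5 and x2 = 0 → (1.667, 0)
  3x1 + x2 = 5 and x1 + 2x2 = 7 → (0.6, 3.2)
  x1 + 2x2 = 7 and x1 = 0 → (0, 3.5)

Evaluating z = 3x1 + 8x2 at each vertex:
  (0, 0): z = 0
  (1.667, 0): z = 5
  (0.6, 3.2): z = 27.4
  (0, 3.5): z = 28

The maximum is at (0, 3.5) with z = 28.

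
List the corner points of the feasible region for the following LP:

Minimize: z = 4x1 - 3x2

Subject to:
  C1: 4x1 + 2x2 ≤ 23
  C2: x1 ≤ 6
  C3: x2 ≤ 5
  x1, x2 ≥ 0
Each vertex is the intersection of two constraint boundaries that also satisfies all remaining constraints:
  x1 = 0 and x2 = 0 → (0, 0)
  4x1 + 2x2 = 23 and x2 = 0 → (5.75, 0)
  4x1 + 2x2 = 23 and x2 = 5 → (3.25, 5)
  x2 = 5 and x1 = 0 → (0, 5)

Vertices: (0, 0), (5.75, 0), (3.25, 5), (0, 5)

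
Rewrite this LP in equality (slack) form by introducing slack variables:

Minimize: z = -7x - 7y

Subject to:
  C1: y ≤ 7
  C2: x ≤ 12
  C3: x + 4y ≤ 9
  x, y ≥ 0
min z = -7x - 7y

s.t.
  y + s1 = 7
  x + s2 = 12
  x + 4y + s3 = 9
  x, y, s1, s2, s3 ≥ 0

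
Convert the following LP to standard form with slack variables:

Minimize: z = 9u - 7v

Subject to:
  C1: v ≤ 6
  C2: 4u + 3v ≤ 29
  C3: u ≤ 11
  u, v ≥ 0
min z = 9u - 7v

s.t.
  v + s1 = 6
  4u + 3v + s2 = 29
  u + s3 = 11
  u, v, s1, s2, s3 ≥ 0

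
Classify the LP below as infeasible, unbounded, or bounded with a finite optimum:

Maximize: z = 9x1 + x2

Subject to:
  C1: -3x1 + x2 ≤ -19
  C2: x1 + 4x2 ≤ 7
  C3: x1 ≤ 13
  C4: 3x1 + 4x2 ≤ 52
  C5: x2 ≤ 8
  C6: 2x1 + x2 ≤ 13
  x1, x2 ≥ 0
The point (6.5, 0) satisfies every constraint, so the LP is feasible; the constraints give x1 ≤ 13 and x2 ≤ 8, which with x1, x2 ≥ 0 keep the feasible region inside a bounded box. A feasible, bounded LP attains a finite optimum at a vertex.

Evaluating z = 9x1 + x2 at each vertex:
  (6.333, 0): z = 57
  (6.5, 0): z = 58.5
  (6.429, 0.1429): z = 58
  (6.385, 0.1538): z = 57.62

The LP has an optimal solution: (6.5, 0) with z = 58.5.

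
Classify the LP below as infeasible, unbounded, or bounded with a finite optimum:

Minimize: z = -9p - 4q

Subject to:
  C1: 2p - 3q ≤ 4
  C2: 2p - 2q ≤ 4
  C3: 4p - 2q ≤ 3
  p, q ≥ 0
Feasible point: (0, 0) satisfies every constraint, so the LP is feasible.
Direction d = (0, 1): for each constraint row a, a·d ≤ 0 —
  (2)(0) + (-3)(1) = -3 ≤ 0
  (2)(0) + (-2)(1) = -2 ≤ 0
  (4)(0) + (-2)(1) = -2 ≤ 0
and d ≥ 0, so (0, 0) + t·d stays feasible for every t ≥ 0. Along this ray z = -9p - 4q changes by -4 per unit t, so z → −∞.

Unbounded: there is a feasible ray along which z → −∞.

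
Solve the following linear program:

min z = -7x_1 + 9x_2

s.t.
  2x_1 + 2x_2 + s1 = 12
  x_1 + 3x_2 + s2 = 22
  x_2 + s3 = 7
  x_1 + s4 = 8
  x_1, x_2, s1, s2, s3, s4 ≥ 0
x_1 = 6, x_2 = 0, z = -42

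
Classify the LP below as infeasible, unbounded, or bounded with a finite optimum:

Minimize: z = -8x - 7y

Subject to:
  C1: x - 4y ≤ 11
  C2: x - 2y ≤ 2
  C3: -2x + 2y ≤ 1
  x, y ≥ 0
Feasible point: (0, 0) satisfies every constraint, so the LP is feasible.
Direction d = (1, 1): for each constraint row a, a·d ≤ 0 —
  (1)(1) + (-4)(1) = -3 ≤ 0
  (1)(1) + (-2)(1) = -1 ≤ 0
  (-2)(1) + (2)(1) = 0 ≤ 0
and d ≥ 0, so (0, 0) + t·d stays feasible for every t ≥ 0. Along this ray z = -8x - 7y changes by -15 per unit t, so z → −∞.

Unbounded: there is a feasible ray along which z → −∞.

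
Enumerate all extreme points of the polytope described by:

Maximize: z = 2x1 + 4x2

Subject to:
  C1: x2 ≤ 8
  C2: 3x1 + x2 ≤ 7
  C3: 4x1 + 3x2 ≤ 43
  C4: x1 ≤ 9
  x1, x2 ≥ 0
Each vertex is the intersection of two constraint boundaries that also satisfies all remaining constraints:
  x1 = 0 and x2 = 0 → (0, 0)
  3x1 + x2 = 7 and x2 = 0 → (2.333, 0)
  3x1 + x2 = 7 and x1 = 0 → (0, 7)

Vertices: (0, 0), (2.333, 0), (0, 7)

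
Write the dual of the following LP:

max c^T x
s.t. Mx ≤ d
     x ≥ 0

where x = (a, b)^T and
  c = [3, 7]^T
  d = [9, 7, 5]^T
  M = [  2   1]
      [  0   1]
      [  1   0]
Minimize: z = 9y1 + 7y2 + 5y3

Subject to:
  C1: -2y1 - y3 ≤ -3
  C2: -y1 - y2 ≤ -7
  y1, y2, y3 ≥ 0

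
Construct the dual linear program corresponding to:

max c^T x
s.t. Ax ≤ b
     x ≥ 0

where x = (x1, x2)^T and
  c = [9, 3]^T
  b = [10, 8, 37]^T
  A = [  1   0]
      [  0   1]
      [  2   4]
Minimize: z = 10y1 + 8y2 + 37y3

Subject to:
  C1: -y1 - 2y3 ≤ -9
  C2: -y2 - 4y3 ≤ -3
  y1, y2, y3 ≥ 0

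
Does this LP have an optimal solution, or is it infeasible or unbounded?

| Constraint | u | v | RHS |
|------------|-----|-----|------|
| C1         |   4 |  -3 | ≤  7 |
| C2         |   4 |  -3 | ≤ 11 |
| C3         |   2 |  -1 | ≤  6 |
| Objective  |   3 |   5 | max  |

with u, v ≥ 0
Feasible point: (0, 0) satisfies every constraint, so the LP is feasible.
Direction d = (0, 1): for each constraint row a, a·d ≤ 0 —
  (4)(0) + (-3)(1) = -3 ≤ 0
  (4)(0) + (-3)(1) = -3 ≤ 0
  (2)(0) + (-1)(1) = -1 ≤ 0
and d ≥ 0, so (0, 0) + t·d stays feasible for every t ≥ 0. Along this ray z = 3u + 5v changes by 5 per unit t, so z → +∞.

The LP is unbounded; z can be made arbitrarily large.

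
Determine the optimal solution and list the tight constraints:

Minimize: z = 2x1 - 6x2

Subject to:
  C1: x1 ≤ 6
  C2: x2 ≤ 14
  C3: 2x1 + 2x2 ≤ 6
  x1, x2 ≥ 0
Optimal: x1 = 0, x2 = 3
Slack at optimum:
  C1: slack = 6
  C2: slack = 11
  C3: slack = 0 (binding)
  x1 ≥ 0: x1 = 0 (binding)
  x2 ≥ 0: x2 = 3
Binding constraints: C3, x1 ≥ 0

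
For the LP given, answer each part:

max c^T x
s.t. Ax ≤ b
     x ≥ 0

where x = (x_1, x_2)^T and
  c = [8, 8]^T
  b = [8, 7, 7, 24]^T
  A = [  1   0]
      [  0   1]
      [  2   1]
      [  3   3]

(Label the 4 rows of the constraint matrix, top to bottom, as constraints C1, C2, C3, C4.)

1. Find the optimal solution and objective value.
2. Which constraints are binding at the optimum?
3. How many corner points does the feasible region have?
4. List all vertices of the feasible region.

1. x_1 = 0, x_2 = 7, z = 56
2. C2, C3, x_1 ≥ 0
3. 3
4. (0, 0), (3.5, 0), (0, 7)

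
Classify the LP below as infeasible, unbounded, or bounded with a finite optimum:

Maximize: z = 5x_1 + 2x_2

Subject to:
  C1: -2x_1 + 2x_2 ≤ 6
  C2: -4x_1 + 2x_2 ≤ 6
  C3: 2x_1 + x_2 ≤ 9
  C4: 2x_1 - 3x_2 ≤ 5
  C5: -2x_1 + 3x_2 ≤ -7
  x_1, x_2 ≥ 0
C4 requires 2x_1 - 3x_2 ≤ 5, while C5 (-2x_1 + 3x_2 ≤ -7) is equivalent to 2x_1 - 3x_2 ≥ 7. Together they would need 7 ≤ 2x_1 - 3x_2 ≤ 5, which is impossible since 7 > 5. No point satisfies all constraints.

Infeasible — the constraint set is empty.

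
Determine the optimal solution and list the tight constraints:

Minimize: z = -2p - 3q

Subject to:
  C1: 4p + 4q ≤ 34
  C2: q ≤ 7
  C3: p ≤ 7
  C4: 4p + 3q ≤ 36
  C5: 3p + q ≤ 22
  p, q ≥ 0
Optimal: p = 1.5, q = 7
Binding: C1, C2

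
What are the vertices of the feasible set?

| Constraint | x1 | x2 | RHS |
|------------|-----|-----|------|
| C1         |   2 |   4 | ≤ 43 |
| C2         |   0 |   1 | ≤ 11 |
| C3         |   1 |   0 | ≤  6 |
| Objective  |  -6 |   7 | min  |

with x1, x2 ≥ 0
Each vertex is the intersection of two constraint boundaries that also satisfies all remaining constraints:
  x1 = 0 and x2 = 0 → (0, 0)
  x1 = 6 and x2 = 0 → (6, 0)
  2x1 + 4x2 = 43 and x1 = 6 → (6, 7.75)
  2x1 + 4x2 = 43 and x1 = 0 → (0, 10.75)

Vertices: (0, 0), (6, 0), (6, 7.75), (0, 10.75)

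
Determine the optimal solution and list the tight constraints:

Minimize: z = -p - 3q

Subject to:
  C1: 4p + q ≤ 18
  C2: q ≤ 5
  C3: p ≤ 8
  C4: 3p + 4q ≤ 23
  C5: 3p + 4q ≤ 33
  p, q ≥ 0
Optimal: p = 1, q = 5
Binding: C2, C4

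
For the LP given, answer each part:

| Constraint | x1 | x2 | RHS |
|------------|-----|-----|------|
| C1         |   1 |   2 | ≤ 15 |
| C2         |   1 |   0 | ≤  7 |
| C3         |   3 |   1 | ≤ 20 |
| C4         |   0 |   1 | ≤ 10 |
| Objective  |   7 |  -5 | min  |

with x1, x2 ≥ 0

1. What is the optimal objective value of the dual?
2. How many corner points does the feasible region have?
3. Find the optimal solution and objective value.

1. -37.5 (by strong duality, equal to the primal optimum)
2. 4
3. x1 = 0, x2 = 7.5, z = -37.5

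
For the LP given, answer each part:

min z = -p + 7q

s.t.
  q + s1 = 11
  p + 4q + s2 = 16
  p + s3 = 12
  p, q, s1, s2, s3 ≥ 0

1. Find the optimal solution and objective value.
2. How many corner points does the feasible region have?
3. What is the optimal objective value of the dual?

1. p = 12, q = 0, z = -12
2. 4
3. -12 (by strong duality, equal to the primal optimum)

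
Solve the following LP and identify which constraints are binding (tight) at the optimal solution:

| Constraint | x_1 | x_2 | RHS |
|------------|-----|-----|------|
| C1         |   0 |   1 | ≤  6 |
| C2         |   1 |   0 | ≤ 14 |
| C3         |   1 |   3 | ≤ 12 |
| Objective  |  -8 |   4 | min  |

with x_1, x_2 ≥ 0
Optimal: x_1 = 12, x_2 = 0
Binding: C3, x_2 ≥ 0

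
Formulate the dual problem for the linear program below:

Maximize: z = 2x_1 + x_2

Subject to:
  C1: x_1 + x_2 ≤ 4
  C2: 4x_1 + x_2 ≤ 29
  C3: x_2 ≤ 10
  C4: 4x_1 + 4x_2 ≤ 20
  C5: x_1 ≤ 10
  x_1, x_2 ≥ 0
Minimize: z = 4y1 + 29y2 + 10y3 + 20y4 + 10y5

Subject to:
  C1: -y1 - 4y2 - 4y4 - y5 ≤ -2
  C2: -y1 - y2 - y3 - 4y4 ≤ -1
  y1, y2, y3, y4, y5 ≥ 0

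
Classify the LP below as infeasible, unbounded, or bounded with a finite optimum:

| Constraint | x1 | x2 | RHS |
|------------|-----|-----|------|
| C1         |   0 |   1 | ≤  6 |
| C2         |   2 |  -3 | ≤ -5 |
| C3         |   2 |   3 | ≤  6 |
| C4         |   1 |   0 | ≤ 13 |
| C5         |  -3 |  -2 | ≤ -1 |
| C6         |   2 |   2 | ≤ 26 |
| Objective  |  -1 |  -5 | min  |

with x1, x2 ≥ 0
The point (0, 2) satisfies every constraint, so the LP is feasible; the constraints give x1 ≤ 13 and x2 ≤ 6, which with x1, x2 ≥ 0 keep the feasible region inside a bounded box. A feasible, bounded LP attains a finite optimum at a vertex.

Evaluating z = -x1 - 5x2 at each vertex:
  (0, 1.667): z = -8.333
  (0.25, 1.833): z = -9.417
  (0, 2): z = -10

Feasible with finite optimum z* = -10 at (0, 2).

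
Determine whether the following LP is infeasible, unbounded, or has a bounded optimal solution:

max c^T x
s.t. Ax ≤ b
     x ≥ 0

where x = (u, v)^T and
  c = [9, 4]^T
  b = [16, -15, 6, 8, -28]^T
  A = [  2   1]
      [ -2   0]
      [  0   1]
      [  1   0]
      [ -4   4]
The point (8, 0) satisfies every constraint, so the LP is feasible; the constraints give u ≤ 8 and v ≤ 6, which with u, v ≥ 0 keep the feasible region inside a bounded box. A feasible, bounded LP attains a finite optimum at a vertex.

Evaluating z = 9u + 4v at each vertex:
  (7.5, 0): z = 67.5
  (8, 0): z = 72
  (7.667, 0.6667): z = 71.67
  (7.5, 0.5): z = 69.5

Feasible with finite optimum z* = 72 at (8, 0).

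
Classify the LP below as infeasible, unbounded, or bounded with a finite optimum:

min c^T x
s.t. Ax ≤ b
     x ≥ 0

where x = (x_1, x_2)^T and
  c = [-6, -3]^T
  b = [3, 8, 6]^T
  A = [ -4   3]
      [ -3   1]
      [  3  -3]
Feasible point: (0, 0) satisfies every constraint, so the LP is feasible.
Direction d = (1, 1): for each constraint row a, a·d ≤ 0 —
  (-4)(1) + (3)(1) = -1 ≤ 0
  (-3)(1) + (1)(1) = -2 ≤ 0
  (3)(1) + (-3)(1) = 0 ≤ 0
and d ≥ 0, so (0, 0) + t·d stays feasible for every t ≥ 0. Along this ray z = -6x_1 - 3x_2 changes by -9 per unit t, so z → −∞.

Unbounded: there is a feasible ray along which z → −∞.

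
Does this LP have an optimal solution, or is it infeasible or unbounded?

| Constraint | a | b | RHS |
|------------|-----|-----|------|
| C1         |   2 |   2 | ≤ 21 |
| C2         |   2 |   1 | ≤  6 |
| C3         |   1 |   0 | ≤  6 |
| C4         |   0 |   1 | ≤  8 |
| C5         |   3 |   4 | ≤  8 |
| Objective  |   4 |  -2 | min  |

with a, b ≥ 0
The point (0, 2) satisfies every constraint, so the LP is feasible; the constraints give a ≤ 6 and b ≤ 8, which with a, b ≥ 0 keep the feasible region inside a bounded box. A feasible, bounded LP attains a finite optimum at a vertex.

Evaluating z = 4a - 2b at each vertex:
  (0, 0): z = 0
  (2.667, 0): z = 10.67
  (0, 2): z = -4

Bounded optimum: z* = -4 at (0, 2).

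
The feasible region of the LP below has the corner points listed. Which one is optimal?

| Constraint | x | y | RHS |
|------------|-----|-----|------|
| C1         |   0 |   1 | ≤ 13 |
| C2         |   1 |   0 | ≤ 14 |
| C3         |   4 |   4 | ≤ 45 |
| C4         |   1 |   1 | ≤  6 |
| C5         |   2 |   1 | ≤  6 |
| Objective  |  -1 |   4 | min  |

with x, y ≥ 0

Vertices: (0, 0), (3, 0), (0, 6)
Evaluating z = -x + 4y at each vertex:
  (0, 0): z = 0
  (3, 0): z = -3
  (0, 6): z = 24

The smallest value is z = -3, attained at (3, 0).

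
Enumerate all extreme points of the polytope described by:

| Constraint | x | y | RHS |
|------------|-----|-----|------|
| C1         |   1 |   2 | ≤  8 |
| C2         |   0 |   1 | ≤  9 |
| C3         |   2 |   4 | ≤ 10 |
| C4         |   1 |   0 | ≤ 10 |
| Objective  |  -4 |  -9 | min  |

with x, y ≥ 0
Each vertex is the intersection of two constraint boundaries that also satisfies all remaining constraints:
  x = 0 and y = 0 → (0, 0)
  2x + 4y = 10 and y = 0 → (5, 0)
  2x + 4y = 10 and x = 0 → (0, 2.5)

Vertices: (0, 0), (5, 0), (0, 2.5)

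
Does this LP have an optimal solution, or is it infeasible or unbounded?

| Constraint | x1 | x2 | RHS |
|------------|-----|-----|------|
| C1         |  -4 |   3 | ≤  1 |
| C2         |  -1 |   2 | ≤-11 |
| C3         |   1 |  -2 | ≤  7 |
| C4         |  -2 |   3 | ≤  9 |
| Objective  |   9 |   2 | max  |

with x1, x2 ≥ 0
C3 requires x1 - 2x2 ≤ 7, while C2 (-x1 + 2x2 ≤ -11) is equivalent to x1 - 2x2 ≥ 11. Together they would need 11 ≤ x1 - 2x2 ≤ 7, which is impossible since 11 > 7. No point satisfies all constraints.

Infeasible: no point satisfies all constraints simultaneously.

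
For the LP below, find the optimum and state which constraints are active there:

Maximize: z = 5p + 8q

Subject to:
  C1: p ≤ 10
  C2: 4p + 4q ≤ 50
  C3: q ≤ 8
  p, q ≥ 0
Optimal: p = 4.5, q = 8
Slack at optimum:
  C1: slack = 5.5
  C2: slack = 0 (binding)
  C3: slack = 0 (binding)
  p ≥ 0: p = 4.5
  q ≥ 0: q = 8
Binding constraints: C2, C3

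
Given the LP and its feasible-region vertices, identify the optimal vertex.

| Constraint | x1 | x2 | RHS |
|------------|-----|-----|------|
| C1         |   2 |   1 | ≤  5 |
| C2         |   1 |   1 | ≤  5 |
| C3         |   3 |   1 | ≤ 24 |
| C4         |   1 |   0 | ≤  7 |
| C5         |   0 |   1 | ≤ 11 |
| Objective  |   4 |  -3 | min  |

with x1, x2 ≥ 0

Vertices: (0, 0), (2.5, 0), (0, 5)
(0, 5) with z = -15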